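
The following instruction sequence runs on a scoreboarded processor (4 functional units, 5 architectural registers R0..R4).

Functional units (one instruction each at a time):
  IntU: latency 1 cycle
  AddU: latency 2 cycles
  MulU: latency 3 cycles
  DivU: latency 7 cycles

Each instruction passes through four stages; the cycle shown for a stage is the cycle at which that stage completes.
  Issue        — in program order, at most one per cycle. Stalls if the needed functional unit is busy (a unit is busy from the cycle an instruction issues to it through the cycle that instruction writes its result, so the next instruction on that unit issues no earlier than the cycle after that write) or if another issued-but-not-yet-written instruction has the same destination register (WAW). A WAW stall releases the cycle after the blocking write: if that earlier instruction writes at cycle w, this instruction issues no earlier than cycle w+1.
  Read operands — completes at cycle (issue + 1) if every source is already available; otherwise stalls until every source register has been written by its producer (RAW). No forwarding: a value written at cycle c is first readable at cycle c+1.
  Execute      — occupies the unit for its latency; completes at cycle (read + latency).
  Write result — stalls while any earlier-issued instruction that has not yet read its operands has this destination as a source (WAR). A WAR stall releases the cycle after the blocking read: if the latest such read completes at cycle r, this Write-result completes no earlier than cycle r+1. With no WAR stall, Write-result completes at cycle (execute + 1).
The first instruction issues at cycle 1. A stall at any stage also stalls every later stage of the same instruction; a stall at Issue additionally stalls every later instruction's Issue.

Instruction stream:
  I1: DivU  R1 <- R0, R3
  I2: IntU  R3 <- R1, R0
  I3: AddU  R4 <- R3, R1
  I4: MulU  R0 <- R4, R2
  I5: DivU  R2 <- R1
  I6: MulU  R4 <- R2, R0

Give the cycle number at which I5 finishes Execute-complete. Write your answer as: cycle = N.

[I1] 1/2/9/10
[I2] 2/11/12/13  (RAW R1: wait I1 write@10)
[I3] 3/14/16/17  (RAW R3: wait I2 write@13)
[I4] 4/18/21/22  (RAW R4: wait I3 write@17)
[I5] 11/12/19/20  (struct: DivU busy until I1 writes@10)
[I6] 23/24/27/28  (struct: MulU busy until I4 writes@22)

cycle = 19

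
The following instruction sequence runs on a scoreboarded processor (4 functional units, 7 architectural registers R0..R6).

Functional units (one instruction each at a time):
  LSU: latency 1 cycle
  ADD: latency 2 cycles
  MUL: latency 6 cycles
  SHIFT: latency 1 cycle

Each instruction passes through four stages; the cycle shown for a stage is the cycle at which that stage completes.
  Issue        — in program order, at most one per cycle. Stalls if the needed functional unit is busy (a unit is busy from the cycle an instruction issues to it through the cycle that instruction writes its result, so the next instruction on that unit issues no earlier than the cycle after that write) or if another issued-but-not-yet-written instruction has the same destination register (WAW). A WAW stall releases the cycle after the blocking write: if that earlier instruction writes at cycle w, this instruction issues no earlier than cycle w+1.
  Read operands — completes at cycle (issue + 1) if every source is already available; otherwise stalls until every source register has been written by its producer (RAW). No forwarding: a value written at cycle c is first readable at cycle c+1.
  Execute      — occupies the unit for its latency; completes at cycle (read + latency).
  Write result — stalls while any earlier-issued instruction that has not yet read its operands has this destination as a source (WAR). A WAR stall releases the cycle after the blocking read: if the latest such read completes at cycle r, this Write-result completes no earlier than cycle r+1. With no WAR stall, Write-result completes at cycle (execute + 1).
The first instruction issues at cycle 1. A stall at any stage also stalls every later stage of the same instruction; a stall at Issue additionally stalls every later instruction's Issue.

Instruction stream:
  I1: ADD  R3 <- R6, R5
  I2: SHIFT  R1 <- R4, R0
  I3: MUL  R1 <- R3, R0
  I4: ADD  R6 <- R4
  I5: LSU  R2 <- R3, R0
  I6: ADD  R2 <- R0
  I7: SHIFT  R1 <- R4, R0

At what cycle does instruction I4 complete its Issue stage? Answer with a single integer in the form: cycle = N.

t=1  I1→ADD
t=2  I1 RO | I2→SHIFT
t=3  I2 RO
t=4  I1 EX | I2 EX
t=5  I1 WR R3 | I2 WR R1
t=6  I3→MUL
t=7  I3 RO | I4→ADD
t=8  I4 RO | I5→LSU
t=9  I5 RO
t=10  I4 EX | I5 EX
t=11  I4 WR R6 | I5 WR R2
t=12  I6→ADD
t=13  I3 EX | I6 RO
t=14  I3 WR R1
t=15  I6 EX | I7→SHIFT
t=16  I6 WR R2 | I7 RO
t=17  I7 EX
t=18  I7 WR R1

cycle = 7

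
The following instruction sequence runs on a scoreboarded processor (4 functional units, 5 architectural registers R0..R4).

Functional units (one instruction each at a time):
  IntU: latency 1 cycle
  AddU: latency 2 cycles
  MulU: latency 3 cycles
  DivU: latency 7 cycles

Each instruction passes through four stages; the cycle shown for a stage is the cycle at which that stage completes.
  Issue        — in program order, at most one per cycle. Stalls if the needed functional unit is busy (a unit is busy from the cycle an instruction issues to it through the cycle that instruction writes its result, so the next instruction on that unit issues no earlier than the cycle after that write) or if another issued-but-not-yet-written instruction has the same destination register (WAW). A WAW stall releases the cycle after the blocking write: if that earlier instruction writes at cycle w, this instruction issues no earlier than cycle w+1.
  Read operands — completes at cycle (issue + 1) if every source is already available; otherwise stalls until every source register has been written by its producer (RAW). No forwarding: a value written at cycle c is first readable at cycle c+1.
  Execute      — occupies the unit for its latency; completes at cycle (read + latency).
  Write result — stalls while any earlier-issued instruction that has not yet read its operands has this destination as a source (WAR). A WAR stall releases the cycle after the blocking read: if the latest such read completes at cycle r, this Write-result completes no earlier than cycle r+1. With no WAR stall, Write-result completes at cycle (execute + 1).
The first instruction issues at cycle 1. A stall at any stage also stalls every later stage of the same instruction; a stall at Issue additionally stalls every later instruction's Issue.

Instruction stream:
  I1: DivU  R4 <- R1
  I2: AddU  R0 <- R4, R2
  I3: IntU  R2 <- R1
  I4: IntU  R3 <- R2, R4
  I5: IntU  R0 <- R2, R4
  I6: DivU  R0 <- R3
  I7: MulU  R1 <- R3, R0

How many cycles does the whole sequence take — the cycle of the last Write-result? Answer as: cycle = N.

cycle = 35

  I1 | 1 | 2 | 9 | 10
  I2 | 2 | 11 | 13 | 14   RAW R4: wait I1 write@10
  I3 | 3 | 4 | 5 | 12   WAR R2: wait I2 read@11
  I4 | 13 | 14 | 15 | 16   struct: IntU busy until I3 writes@12
  I5 | 17 | 18 | 19 | 20   struct: IntU busy until I4 writes@16
  I6 | 21 | 22 | 29 | 30   WAW R0: wait I5 write@20
  I7 | 22 | 31 | 34 | 35   RAW R0: wait I6 write@30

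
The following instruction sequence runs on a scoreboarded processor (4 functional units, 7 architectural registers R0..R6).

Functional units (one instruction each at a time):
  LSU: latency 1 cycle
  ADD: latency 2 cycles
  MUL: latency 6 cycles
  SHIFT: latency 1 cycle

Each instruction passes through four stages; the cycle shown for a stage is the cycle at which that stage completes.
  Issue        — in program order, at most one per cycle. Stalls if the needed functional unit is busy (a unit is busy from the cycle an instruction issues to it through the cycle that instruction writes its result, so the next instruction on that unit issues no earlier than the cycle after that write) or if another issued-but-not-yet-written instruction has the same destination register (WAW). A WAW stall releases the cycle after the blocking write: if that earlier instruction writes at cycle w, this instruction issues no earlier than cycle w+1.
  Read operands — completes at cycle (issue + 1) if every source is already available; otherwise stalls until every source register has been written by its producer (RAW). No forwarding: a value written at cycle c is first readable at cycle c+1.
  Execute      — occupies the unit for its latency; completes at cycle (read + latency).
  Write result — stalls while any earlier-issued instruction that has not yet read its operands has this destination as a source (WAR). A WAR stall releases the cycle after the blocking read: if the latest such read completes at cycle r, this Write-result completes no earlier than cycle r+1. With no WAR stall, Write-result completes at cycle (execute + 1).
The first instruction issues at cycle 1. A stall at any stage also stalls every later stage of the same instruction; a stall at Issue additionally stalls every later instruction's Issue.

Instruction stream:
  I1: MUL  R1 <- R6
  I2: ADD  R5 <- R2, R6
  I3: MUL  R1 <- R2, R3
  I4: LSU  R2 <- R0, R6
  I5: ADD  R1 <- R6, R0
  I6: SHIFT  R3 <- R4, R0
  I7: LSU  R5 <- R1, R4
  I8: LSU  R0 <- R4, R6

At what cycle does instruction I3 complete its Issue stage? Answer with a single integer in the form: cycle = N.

I1  is:1  ro:2  ex:8  wr:9
I2  is:2  ro:3  ex:5  wr:6
I3  is:10  ro:11  ex:17  wr:18  — struct: MUL busy until I1 writes@9
I4  is:11  ro:12  ex:13  wr:14
I5  is:19  ro:20  ex:22  wr:23  — WAW R1: wait I3 write@18
I6  is:20  ro:21  ex:22  wr:23
I7  is:21  ro:24  ex:25  wr:26  — RAW R1: wait I5 write@23
I8  is:27  ro:28  ex:29  wr:30  — struct: LSU busy until I7 writes@26

cycle = 10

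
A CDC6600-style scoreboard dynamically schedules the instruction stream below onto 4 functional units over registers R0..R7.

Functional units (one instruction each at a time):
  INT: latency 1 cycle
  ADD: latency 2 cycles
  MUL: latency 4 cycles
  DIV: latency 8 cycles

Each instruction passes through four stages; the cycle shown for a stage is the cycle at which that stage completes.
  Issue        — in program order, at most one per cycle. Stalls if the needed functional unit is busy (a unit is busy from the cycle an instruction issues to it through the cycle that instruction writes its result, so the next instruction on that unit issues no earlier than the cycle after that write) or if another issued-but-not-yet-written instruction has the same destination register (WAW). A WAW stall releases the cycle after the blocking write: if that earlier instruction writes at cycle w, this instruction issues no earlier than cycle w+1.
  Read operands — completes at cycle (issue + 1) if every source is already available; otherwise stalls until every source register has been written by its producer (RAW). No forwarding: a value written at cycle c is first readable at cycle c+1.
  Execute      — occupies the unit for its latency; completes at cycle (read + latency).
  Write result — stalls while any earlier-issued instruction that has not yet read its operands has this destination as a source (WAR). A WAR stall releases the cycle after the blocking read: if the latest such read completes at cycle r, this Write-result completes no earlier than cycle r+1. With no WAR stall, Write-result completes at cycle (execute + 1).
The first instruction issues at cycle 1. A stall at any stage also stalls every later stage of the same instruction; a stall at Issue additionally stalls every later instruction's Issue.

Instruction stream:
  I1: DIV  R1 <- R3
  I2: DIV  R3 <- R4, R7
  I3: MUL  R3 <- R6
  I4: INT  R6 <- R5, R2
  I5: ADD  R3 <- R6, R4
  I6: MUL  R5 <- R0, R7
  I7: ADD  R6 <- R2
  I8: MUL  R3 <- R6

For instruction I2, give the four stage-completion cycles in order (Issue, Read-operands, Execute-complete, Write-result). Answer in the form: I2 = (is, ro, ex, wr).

I1 -> (1, 2, 10, 11)
I2 -> (12, 13, 21, 22)  // struct: DIV busy until I1 writes@11
I3 -> (23, 24, 28, 29)  // WAW R3: wait I2 write@22
I4 -> (24, 25, 26, 27)
I5 -> (30, 31, 33, 34)  // WAW R3: wait I3 write@29
I6 -> (31, 32, 36, 37)
I7 -> (35, 36, 38, 39)  // struct: ADD busy until I5 writes@34
I8 -> (38, 40, 44, 45)  // struct: MUL busy until I6 writes@37, RAW R6: wait I7 write@39

I2 = (12, 13, 21, 22)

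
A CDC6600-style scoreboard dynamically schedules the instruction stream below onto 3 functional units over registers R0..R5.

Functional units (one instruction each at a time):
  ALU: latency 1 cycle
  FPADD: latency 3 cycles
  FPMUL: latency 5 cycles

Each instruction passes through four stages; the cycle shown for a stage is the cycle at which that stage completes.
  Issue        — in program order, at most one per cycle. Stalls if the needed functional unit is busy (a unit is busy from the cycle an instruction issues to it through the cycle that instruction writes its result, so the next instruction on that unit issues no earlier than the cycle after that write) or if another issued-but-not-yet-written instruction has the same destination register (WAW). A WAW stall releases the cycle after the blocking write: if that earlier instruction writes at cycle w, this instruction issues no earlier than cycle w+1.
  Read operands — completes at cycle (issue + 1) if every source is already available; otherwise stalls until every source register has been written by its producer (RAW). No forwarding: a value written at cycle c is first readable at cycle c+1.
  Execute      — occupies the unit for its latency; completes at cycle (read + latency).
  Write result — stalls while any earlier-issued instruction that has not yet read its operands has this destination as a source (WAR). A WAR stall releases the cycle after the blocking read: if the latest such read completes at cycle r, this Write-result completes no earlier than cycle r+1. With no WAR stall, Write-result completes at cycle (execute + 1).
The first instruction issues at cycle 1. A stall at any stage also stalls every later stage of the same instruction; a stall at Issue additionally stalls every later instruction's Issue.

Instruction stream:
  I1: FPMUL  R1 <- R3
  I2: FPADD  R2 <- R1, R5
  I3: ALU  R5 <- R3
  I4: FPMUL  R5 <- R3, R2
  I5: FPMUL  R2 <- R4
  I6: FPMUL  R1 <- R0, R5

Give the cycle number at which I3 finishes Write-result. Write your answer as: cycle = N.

cycle = 10

I1  is:1  ro:2  ex:7  wr:8
I2  is:2  ro:9  ex:12  wr:13  — RAW R1: wait I1 write@8
I3  is:3  ro:4  ex:5  wr:10  — WAR R5: wait I2 read@9
I4  is:11  ro:14  ex:19  wr:20  — WAW R5: wait I3 write@10, RAW R2: wait I2 write@13
I5  is:21  ro:22  ex:27  wr:28  — struct: FPMUL busy until I4 writes@20
I6  is:29  ro:30  ex:35  wr:36  — struct: FPMUL busy until I5 writes@28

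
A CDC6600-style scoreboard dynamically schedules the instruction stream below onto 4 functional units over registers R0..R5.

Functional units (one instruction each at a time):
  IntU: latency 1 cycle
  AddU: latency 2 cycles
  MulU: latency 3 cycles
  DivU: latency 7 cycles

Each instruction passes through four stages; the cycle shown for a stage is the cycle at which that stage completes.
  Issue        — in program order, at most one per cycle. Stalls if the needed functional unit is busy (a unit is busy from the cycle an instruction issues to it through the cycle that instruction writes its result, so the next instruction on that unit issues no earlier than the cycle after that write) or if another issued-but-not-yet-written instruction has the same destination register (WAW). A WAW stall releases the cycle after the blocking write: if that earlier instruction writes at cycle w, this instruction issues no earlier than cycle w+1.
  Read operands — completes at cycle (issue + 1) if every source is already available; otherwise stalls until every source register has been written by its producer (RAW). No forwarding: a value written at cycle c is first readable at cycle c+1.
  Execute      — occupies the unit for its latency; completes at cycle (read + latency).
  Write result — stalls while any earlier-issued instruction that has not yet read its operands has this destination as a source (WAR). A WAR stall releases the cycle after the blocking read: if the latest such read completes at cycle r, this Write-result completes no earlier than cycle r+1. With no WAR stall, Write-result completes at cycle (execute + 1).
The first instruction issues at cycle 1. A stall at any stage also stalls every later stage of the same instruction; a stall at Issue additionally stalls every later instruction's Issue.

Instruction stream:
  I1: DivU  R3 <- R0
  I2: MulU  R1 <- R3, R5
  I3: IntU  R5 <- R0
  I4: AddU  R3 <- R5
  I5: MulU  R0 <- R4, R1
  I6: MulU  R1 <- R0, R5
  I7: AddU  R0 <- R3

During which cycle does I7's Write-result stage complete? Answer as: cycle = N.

I1: IS=1 RO=2 EX=9 WR=10
I2: IS=2 RO=11 EX=14 WR=15  [RAW R3: wait I1 write@10]
I3: IS=3 RO=4 EX=5 WR=12  [WAR R5: wait I2 read@11]
I4: IS=11 RO=13 EX=15 WR=16  [WAW R3: wait I1 write@10; RAW R5: wait I3 write@12]
I5: IS=16 RO=17 EX=20 WR=21  [struct: MulU busy until I2 writes@15]
I6: IS=22 RO=23 EX=26 WR=27  [struct: MulU busy until I5 writes@21]
I7: IS=23 RO=24 EX=26 WR=27

cycle = 27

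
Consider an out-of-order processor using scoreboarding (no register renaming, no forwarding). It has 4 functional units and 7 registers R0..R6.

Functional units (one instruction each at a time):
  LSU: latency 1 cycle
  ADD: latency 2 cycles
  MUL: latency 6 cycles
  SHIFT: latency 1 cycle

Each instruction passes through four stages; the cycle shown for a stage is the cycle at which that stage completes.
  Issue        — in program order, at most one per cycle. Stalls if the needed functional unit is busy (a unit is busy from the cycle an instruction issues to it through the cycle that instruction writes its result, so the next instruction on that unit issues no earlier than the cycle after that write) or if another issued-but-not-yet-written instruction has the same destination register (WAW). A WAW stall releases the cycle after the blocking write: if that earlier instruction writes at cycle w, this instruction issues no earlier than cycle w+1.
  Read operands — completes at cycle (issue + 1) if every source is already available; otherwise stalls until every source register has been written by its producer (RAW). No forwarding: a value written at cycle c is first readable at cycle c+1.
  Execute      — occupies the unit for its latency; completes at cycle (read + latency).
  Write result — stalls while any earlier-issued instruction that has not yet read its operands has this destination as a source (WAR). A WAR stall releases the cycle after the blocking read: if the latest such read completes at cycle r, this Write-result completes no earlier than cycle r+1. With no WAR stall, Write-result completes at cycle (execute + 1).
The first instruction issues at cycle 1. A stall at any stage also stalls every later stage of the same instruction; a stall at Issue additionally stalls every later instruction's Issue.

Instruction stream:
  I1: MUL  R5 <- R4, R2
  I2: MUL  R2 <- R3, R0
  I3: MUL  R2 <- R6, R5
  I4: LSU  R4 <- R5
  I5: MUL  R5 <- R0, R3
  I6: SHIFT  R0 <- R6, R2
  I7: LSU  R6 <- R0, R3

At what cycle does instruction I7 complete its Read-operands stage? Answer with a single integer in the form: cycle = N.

1) issue 1, read 2, done 8, write 9
2) issue 10, read 11, done 17, write 18  <struct: MUL busy until I1 writes@9>
3) issue 19, read 20, done 26, write 27  <struct: MUL busy until I2 writes@18>
4) issue 20, read 21, done 22, write 23
5) issue 28, read 29, done 35, write 36  <struct: MUL busy until I3 writes@27>
6) issue 29, read 30, done 31, write 32
7) issue 30, read 33, done 34, write 35  <RAW R0: wait I6 write@32>

cycle = 33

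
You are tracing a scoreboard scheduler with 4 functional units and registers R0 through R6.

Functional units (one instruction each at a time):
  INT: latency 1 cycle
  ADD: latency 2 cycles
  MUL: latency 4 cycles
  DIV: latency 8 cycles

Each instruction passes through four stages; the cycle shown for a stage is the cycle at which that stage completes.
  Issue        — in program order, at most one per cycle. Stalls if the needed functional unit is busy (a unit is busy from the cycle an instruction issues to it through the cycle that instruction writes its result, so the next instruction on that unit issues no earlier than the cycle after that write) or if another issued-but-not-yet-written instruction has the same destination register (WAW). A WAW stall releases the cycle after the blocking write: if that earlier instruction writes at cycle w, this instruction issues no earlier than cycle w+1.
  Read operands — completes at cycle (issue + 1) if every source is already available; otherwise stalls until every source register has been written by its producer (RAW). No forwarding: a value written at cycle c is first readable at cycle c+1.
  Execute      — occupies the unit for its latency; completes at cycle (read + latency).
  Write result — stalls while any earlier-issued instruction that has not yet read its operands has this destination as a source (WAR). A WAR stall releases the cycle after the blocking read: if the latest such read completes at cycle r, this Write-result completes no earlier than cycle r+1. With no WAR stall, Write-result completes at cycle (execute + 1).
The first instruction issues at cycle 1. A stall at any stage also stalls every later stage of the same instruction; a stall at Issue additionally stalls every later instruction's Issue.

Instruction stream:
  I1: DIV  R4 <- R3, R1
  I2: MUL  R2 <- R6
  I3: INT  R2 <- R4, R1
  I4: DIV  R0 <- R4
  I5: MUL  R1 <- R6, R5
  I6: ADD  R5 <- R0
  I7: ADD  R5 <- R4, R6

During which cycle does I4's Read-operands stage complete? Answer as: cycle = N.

c1: issue I1 (DIV)
c2: I1 read-ops, issue I2 (MUL)
c3: I2 read-ops
c7: I2 finished on MUL
c8: I2→R2
c9: issue I3 (INT)
c10: I1 finished on DIV
c11: I1→R4
c12: I3 read-ops, issue I4 (DIV)
c13: I3 finished on INT, I4 read-ops, issue I5 (MUL)
c14: I3→R2, I5 read-ops, issue I6 (ADD)
c18: I5 finished on MUL
c19: I5→R1
c21: I4 finished on DIV
c22: I4→R0
c23: I6 read-ops
c25: I6 finished on ADD
c26: I6→R5
c27: issue I7 (ADD)
c28: I7 read-ops
c30: I7 finished on ADD
c31: I7→R5

cycle = 13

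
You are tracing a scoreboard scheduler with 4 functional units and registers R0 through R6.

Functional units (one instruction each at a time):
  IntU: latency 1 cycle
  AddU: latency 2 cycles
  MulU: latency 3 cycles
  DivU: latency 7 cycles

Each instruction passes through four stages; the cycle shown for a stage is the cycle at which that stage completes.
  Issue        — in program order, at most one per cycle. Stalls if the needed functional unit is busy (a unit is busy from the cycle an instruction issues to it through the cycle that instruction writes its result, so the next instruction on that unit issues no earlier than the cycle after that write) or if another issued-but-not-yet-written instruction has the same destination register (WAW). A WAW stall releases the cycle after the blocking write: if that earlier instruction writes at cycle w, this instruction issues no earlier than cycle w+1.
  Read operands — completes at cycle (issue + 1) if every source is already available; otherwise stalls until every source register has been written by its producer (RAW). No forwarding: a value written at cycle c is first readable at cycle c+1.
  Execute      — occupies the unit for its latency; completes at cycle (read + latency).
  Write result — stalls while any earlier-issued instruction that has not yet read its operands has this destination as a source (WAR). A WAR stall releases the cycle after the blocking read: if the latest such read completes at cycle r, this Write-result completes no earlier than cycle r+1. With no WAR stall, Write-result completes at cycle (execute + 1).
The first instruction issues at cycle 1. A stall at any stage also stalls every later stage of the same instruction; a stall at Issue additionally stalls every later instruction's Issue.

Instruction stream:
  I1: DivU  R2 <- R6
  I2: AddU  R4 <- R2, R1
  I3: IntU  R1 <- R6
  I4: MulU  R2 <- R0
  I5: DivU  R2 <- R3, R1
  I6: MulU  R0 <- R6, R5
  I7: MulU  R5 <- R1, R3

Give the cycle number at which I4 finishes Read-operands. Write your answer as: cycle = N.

cycle = 12

[1] I1 dispatched to DivU
[2] I1 operands ready; I2 dispatched to AddU
[3] I3 dispatched to IntU
[4] I3 operands ready
[5] I3 complete
[9] I1 complete
[10] R2←I1
[11] I2 operands ready; I4 dispatched to MulU
[12] R1←I3; I4 operands ready
[13] I2 complete
[14] R4←I2
[15] I4 complete
[16] R2←I4
[17] I5 dispatched to DivU
[18] I5 operands ready; I6 dispatched to MulU
[19] I6 operands ready
[22] I6 complete
[23] R0←I6
[24] I7 dispatched to MulU
[25] I5 complete; I7 operands ready
[26] R2←I5
[28] I7 complete
[29] R5←I7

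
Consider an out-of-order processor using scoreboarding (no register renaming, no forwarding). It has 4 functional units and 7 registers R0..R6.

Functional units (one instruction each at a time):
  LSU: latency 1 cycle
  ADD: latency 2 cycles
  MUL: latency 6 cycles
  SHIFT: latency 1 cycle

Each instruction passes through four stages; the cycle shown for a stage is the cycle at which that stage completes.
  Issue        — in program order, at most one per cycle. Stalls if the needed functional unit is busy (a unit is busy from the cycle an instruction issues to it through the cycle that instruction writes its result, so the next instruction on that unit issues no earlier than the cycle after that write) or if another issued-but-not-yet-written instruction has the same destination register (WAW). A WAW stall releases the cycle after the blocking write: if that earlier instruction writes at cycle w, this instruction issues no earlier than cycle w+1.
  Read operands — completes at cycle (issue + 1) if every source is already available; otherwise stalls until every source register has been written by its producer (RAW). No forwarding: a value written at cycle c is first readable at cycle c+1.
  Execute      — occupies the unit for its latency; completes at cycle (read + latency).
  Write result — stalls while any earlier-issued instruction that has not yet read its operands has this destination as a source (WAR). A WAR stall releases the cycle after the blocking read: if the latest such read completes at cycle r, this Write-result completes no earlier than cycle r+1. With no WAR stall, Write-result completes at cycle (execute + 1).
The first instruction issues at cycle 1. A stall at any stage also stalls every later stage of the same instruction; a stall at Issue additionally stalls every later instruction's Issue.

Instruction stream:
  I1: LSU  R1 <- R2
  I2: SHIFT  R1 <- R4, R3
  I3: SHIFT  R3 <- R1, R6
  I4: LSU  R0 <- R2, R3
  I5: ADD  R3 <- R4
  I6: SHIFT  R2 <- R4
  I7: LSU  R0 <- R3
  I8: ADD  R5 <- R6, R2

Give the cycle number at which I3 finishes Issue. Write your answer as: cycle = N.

cycle = 9

I1 -> (1, 2, 3, 4)
I2 -> (5, 6, 7, 8)  // WAW R1: wait I1 write@4
I3 -> (9, 10, 11, 12)  // struct: SHIFT busy until I2 writes@8
I4 -> (10, 13, 14, 15)  // RAW R3: wait I3 write@12
I5 -> (13, 14, 16, 17)  // WAW R3: wait I3 write@12
I6 -> (14, 15, 16, 17)
I7 -> (16, 18, 19, 20)  // struct: LSU busy until I4 writes@15, RAW R3: wait I5 write@17
I8 -> (18, 19, 21, 22)  // struct: ADD busy until I5 writes@17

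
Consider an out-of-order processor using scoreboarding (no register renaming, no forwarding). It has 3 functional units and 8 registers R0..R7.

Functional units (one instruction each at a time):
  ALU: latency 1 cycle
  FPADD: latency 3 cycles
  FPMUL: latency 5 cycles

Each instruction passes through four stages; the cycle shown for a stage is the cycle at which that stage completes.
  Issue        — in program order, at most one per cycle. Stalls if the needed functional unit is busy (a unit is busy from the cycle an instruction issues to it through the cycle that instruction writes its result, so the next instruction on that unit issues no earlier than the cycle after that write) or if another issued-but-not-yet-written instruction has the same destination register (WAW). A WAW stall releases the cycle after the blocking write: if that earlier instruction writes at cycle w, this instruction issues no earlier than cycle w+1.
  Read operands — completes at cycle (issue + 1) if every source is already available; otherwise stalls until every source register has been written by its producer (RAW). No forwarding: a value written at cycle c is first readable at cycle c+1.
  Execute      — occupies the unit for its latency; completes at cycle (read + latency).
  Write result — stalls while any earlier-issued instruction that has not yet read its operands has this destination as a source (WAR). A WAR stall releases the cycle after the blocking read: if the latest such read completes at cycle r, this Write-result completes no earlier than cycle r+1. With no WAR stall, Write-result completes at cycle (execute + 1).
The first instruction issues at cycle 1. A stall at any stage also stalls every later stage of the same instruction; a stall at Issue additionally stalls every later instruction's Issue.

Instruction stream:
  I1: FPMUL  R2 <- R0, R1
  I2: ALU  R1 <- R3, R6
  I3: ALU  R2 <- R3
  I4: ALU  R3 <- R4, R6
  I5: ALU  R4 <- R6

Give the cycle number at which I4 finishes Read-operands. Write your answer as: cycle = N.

cycle 1: issue I1 (FPMUL)
cycle 2: I1 read-ops | issue I2 (ALU)
cycle 3: I2 read-ops
cycle 4: I2 finished on ALU
cycle 5: I2→R1
cycle 7: I1 finished on FPMUL
cycle 8: I1→R2
cycle 9: issue I3 (ALU)
cycle 10: I3 read-ops
cycle 11: I3 finished on ALU
cycle 12: I3→R2
cycle 13: issue I4 (ALU)
cycle 14: I4 read-ops
cycle 15: I4 finished on ALU
cycle 16: I4→R3
cycle 17: issue I5 (ALU)
cycle 18: I5 read-ops
cycle 19: I5 finished on ALU
cycle 20: I5→R4

cycle = 14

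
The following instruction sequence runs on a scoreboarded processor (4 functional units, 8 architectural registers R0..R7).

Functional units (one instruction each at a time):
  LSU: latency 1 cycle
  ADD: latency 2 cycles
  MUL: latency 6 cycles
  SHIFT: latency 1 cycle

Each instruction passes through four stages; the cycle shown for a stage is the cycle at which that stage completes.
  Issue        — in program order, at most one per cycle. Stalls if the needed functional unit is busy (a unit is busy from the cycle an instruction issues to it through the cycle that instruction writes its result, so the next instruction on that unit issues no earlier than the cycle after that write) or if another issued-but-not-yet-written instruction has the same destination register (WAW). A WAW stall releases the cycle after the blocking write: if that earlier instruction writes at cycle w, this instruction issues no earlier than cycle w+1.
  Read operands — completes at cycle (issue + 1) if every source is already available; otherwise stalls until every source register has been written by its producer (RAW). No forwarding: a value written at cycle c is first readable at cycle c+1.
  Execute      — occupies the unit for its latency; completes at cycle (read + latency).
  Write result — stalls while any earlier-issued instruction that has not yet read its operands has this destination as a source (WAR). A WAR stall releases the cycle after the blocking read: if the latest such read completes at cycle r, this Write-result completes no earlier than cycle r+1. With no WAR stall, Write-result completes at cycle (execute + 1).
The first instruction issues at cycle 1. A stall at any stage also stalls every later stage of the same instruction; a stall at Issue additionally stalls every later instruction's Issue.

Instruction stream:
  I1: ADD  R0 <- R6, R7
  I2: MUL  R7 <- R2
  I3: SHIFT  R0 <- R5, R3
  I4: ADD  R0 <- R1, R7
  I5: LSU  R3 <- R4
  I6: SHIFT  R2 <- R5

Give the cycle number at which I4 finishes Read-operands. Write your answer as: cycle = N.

t=1  issue I1 (ADD)
t=2  I1 read-ops, issue I2 (MUL)
t=3  I2 read-ops
t=4  I1 finished on ADD
t=5  I1→R0
t=6  issue I3 (SHIFT)
t=7  I3 read-ops
t=8  I3 finished on SHIFT
t=9  I2 finished on MUL, I3→R0
t=10  I2→R7, issue I4 (ADD)
t=11  I4 read-ops, issue I5 (LSU)
t=12  I5 read-ops, issue I6 (SHIFT)
t=13  I4 finished on ADD, I5 finished on LSU, I6 read-ops
t=14  I4→R0, I5→R3, I6 finished on SHIFT
t=15  I6→R2

cycle = 11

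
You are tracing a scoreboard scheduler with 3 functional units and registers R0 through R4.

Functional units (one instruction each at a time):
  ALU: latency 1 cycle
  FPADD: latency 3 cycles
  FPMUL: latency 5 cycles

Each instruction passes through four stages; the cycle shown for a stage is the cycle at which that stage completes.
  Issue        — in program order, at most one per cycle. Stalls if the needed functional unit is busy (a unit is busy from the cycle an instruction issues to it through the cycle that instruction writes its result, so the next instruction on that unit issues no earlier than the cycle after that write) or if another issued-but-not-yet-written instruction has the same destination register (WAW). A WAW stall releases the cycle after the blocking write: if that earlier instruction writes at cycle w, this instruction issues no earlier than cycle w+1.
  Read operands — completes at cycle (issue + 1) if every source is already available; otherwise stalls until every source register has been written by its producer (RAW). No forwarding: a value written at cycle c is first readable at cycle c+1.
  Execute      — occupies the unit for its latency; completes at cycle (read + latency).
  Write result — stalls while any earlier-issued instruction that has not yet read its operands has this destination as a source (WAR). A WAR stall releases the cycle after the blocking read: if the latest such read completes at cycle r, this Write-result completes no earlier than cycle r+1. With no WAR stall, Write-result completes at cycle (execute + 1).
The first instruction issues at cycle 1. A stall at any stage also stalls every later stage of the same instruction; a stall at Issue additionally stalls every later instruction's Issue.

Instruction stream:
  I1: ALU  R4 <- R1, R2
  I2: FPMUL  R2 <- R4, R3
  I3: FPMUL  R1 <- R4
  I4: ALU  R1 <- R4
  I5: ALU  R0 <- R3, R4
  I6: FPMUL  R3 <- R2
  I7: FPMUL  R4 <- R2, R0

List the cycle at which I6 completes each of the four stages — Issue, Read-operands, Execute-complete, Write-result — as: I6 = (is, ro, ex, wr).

c1: I1→ALU
c2: I1 RO · I2→FPMUL
c3: I1 EX
c4: I1 WR R4
c5: I2 RO
c10: I2 EX
c11: I2 WR R2
c12: I3→FPMUL
c13: I3 RO
c18: I3 EX
c19: I3 WR R1
c20: I4→ALU
c21: I4 RO
c22: I4 EX
c23: I4 WR R1
c24: I5→ALU
c25: I5 RO · I6→FPMUL
c26: I5 EX · I6 RO
c27: I5 WR R0
c31: I6 EX
c32: I6 WR R3
c33: I7→FPMUL
c34: I7 RO
c39: I7 EX
c40: I7 WR R4

I6 = (25, 26, 31, 32)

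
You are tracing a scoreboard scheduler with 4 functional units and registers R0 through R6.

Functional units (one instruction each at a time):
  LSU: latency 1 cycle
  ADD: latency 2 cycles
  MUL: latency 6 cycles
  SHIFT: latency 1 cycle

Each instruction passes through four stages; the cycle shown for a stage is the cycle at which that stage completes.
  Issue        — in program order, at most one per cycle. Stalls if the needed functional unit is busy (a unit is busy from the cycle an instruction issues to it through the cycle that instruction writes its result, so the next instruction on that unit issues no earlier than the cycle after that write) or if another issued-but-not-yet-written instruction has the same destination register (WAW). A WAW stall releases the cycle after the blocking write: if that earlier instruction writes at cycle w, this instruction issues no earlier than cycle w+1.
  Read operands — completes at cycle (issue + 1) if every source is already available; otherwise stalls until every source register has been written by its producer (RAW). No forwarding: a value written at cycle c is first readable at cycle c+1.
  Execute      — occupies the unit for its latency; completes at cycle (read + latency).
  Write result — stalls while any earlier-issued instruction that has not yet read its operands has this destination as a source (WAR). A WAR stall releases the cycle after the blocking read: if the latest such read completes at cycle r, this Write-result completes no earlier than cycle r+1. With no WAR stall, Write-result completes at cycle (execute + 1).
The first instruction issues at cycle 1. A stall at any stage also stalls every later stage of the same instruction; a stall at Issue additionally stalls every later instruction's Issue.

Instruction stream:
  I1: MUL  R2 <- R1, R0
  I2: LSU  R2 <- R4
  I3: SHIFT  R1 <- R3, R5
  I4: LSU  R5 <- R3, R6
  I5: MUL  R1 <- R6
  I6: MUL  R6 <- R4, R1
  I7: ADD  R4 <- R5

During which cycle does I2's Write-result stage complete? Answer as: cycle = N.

cycle = 13

1) issue 1, read 2, done 8, write 9
2) issue 10, read 11, done 12, write 13  <WAW R2: wait I1 write@9>
3) issue 11, read 12, done 13, write 14
4) issue 14, read 15, done 16, write 17  <struct: LSU busy until I2 writes@13>
5) issue 15, read 16, done 22, write 23
6) issue 24, read 25, done 31, write 32  <struct: MUL busy until I5 writes@23>
7) issue 25, read 26, done 28, write 29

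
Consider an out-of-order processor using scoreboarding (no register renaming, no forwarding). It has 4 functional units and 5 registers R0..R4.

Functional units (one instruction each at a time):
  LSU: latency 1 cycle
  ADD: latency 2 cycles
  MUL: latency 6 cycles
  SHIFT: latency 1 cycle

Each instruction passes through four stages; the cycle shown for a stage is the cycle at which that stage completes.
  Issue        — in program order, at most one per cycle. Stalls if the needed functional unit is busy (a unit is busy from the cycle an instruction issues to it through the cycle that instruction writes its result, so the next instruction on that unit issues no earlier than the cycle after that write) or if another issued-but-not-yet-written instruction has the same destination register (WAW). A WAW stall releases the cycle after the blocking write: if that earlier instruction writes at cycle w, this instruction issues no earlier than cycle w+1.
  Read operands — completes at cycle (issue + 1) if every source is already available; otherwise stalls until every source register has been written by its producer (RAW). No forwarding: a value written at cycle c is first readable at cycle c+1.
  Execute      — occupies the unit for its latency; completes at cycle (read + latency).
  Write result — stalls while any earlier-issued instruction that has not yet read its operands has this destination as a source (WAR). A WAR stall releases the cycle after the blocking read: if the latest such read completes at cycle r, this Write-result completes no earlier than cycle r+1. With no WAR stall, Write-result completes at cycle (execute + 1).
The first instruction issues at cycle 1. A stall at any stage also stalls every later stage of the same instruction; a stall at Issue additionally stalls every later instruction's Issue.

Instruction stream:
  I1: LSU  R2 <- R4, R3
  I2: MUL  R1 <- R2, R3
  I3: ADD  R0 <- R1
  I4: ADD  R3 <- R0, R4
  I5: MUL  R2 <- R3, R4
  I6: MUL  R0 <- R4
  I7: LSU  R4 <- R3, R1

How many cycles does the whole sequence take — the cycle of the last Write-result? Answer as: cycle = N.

cycle 1: I1 dispatched to LSU
cycle 2: I1 operands ready | I2 dispatched to MUL
cycle 3: I1 complete | I3 dispatched to ADD
cycle 4: R2←I1
cycle 5: I2 operands ready
cycle 11: I2 complete
cycle 12: R1←I2
cycle 13: I3 operands ready
cycle 15: I3 complete
cycle 16: R0←I3
cycle 17: I4 dispatched to ADD
cycle 18: I4 operands ready | I5 dispatched to MUL
cycle 20: I4 complete
cycle 21: R3←I4
cycle 22: I5 operands ready
cycle 28: I5 complete
cycle 29: R2←I5
cycle 30: I6 dispatched to MUL
cycle 31: I6 operands ready | I7 dispatched to LSU
cycle 32: I7 operands ready
cycle 33: I7 complete
cycle 34: R4←I7
cycle 37: I6 complete
cycle 38: R0←I6

cycle = 38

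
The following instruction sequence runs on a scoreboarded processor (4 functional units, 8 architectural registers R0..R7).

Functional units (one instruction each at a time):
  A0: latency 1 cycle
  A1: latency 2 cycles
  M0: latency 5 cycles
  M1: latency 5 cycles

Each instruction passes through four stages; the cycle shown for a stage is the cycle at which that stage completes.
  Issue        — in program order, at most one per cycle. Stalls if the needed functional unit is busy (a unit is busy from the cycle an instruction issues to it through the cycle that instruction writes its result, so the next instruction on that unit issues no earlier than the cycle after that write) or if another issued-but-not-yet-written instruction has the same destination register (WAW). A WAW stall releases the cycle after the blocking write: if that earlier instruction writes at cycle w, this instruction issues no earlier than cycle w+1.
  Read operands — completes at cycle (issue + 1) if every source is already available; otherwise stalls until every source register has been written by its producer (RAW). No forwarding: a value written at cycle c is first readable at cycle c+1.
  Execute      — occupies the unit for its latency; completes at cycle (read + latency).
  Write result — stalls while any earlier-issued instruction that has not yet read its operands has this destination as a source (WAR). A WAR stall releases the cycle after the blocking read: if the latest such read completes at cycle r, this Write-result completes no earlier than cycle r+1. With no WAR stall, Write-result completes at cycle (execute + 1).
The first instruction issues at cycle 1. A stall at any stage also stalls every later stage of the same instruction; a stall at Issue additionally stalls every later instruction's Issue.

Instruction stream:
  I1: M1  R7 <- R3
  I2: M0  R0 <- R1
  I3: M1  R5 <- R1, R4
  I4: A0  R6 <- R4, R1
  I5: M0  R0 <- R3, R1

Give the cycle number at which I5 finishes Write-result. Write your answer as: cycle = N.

[1] issue I1 (M1)
[2] I1 read-ops; issue I2 (M0)
[3] I2 read-ops
[7] I1 finished on M1
[8] I1→R7; I2 finished on M0
[9] I2→R0; issue I3 (M1)
[10] I3 read-ops; issue I4 (A0)
[11] I4 read-ops; issue I5 (M0)
[12] I4 finished on A0; I5 read-ops
[13] I4→R6
[15] I3 finished on M1
[16] I3→R5
[17] I5 finished on M0
[18] I5→R0

cycle = 18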